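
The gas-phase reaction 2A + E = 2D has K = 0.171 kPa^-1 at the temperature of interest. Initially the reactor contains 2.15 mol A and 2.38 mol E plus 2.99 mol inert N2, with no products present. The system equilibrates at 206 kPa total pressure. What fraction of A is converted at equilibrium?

X = 0.742

Basis: 2.15 mol A initially; let X = conversion of A. Extent ξ = 1.07X.
Mole table: n_A = 2.15 − 2.15X; n_E = 2.38 − 1.07X; n_D = 2.15X; n_I = 2.99 (inert).
n_T = Σnᵢ = 7.52 − 1.07X.
With p_i = (n_i/n_T)P, K = p_D^2 / (p_A^2 p_E).
This yields a degree-3 equation in X; solving on (0,1), X = 0.742.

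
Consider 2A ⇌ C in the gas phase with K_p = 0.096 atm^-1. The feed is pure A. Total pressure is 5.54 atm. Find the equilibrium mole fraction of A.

Take 1 mol A as basis and let X be its fractional conversion, so ξ = 0.5X.
At extent ξ: n_A = 1 − X; n_C = 0.5X.
Summing: n_T = 1 − 0.5X.
y_i = n_i/n_T, p_i = y_i·P. K_p = p_C / (p_A^2).
Equating to 0.096 atm^-1 and solving on 0 < X < 1: X = 0.435.
Then n_A = 0.565, n_T = 0.783, so y_A = 0.722.

y_A = 0.722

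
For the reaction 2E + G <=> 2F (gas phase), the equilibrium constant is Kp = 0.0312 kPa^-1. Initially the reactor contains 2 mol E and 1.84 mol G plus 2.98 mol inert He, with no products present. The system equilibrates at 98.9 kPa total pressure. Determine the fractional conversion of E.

X = 0.451

Basis: 2 mol E initially; let X = conversion of E. Extent ξ = X.
Species balance: n_E = 2 − 2X; n_G = 1.84 − X; n_F = 2X; n_I = 2.98 (inert).
n_T = Σnᵢ = 6.82 − X.
y_i = n_i/n_T, p_i = y_i·P. Kp = p_F^2 / (p_E^2 p_G).
Equating to 0.0312 kPa^-1 and solving on 0 < X < 1: X = 0.451.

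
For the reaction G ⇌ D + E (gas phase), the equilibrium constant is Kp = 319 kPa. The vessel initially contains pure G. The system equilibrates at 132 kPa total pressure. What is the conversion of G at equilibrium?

Let X = conversion of G (basis 1 mol G); extent of reaction ξ = X.
At extent ξ: n_G = 1 − X; n_D = X; n_E = X.
n_T = Σnᵢ = 1 + X.
With p_i = (n_i/n_T)P, Kp = p_D p_E / (p_G).
Equating to 319 kPa and solving on 0 < X < 1: X = 0.841.

X = 0.841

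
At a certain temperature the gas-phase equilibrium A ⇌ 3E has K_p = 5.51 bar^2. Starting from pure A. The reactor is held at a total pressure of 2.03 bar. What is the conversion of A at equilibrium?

Basis: 1 mol A initially; let X = conversion of A. Extent ξ = X.
At extent ξ: n_A = 1 − X; n_E = 3X.
Summing: n_T = 1 + 2X.
Mole fractions y_i = n_i/n_T; K_p = p_E^3 / (p_A) with p_i = y_i·P.
Equating to 5.51 bar^2 and solving on 0 < X < 1: X = 0.462.

X = 0.462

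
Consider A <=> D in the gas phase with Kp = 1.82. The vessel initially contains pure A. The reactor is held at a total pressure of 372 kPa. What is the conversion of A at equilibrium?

X = 0.645

Let X = conversion of A (basis 1 mol A); extent of reaction ξ = X.
At extent ξ: n_A = 1 − X; n_D = X.
Total moles n_T = 1 (Δν = 0, constant).
Mole fractions y_i = n_i/n_T; Kp = p_D / (p_A) with p_i = y_i·P.
This yields a degree-1 equation in X; solving on (0,1), X = 0.645.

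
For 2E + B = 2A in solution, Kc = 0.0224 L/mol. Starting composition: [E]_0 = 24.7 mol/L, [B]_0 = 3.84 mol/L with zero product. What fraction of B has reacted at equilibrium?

X = 0.536

Let X = conversion of B; extent ξ = 3.84·X mol/L.
Concentrations: [E] = 24.7 − 7.68X; [B] = 3.84 − 3.84X; [A] = 7.68X.
Kc = [A]^2 / ([E]^2 [B]).
Setting equal to 0.0224 and solving for X on (0,1) gives X = 0.536.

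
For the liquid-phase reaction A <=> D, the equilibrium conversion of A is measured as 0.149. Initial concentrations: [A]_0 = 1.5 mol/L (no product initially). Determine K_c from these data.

Let X = conversion of A.
Concentrations: [A] = 1.5 − 1.5X; [D] = 1.5X.
At X = 0.149: [A] = 1.28, [D] = 0.223.
K_c = [D] / ([A]) = 0.175.

K_c = 0.175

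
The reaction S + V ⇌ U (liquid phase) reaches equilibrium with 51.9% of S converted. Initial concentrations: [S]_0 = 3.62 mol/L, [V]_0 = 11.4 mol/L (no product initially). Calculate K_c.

Let X = conversion of S.
Concentrations: [S] = 3.62 − 3.62X; [V] = 11.4 − 3.62X; [U] = 3.62X.
At X = 0.519: [S] = 1.74, [V] = 9.52, [U] = 1.88.
K_c = [U] / ([S] [V]) = 0.113 L/mol.

K_c = 0.113 L/mol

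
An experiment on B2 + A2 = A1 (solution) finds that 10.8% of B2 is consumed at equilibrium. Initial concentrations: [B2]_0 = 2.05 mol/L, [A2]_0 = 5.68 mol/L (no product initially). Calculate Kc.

Let X = conversion of B2.
Concentrations: [B2] = 2.05 − 2.05X; [A2] = 5.68 − 2.05X; [A1] = 2.05X.
At X = 0.108: [B2] = 1.83, [A2] = 5.46, [A1] = 0.221.
Kc = [A1] / ([B2] [A2]) = 0.0222 L/mol.

Kc = 0.0222 L/mol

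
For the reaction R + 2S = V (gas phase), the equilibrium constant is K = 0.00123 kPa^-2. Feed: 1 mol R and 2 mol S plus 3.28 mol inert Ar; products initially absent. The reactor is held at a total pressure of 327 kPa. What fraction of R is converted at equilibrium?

Let X = conversion of R (basis 1 mol R); extent of reaction ξ = X.
At extent ξ: n_R = 1 − X; n_S = 2 − 2X; n_V = X; n_I = 3.28 (inert).
n_T = Σnᵢ = 6.28 − 2X.
With p_i = (n_i/n_T)P, K = p_V / (p_R p_S^2).
Setting this equal to 0.00123 kPa^-2 and taking the physical root (0 < X < 1) gives X = 0.685.

X = 0.685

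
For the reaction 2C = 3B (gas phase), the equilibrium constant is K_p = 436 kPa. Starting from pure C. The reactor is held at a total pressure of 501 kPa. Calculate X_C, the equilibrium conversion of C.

Let X = conversion of C (basis 1 mol C); extent of reaction ξ = 0.5X.
Moles: n_C = 1 − X; n_B = 1.5X.
n_T = Σnᵢ = 1 + 0.5X.
y_i = n_i/n_T, p_i = y_i·P. K_p = p_B^3 / (p_C^2).
Equating to 436 kPa and solving on 0 < X < 1: X = 0.455.

X = 0.455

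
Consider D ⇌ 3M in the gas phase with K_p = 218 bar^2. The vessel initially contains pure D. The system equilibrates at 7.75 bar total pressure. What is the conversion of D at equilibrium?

Basis: 1 mol D initially; let X = conversion of D. Extent ξ = X.
Moles: n_D = 1 − X; n_M = 3X.
n_T = Σnᵢ = 1 + 2X.
Mole fractions y_i = n_i/n_T; K_p = p_M^3 / (p_D) with p_i = y_i·P.
Setting this equal to 218 bar^2 and taking the physical root (0 < X < 1) gives X = 0.633.

X = 0.633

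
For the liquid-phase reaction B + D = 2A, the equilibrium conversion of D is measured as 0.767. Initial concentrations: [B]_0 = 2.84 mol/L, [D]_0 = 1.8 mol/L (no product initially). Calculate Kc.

Kc = 12.5

Let X = conversion of D.
Concentrations: [B] = 2.84 − 1.8X; [D] = 1.8 − 1.8X; [A] = 3.6X.
At X = 0.767: [B] = 1.46, [D] = 0.419, [A] = 2.76.
Kc = [A]^2 / ([B] [D]) = 12.5.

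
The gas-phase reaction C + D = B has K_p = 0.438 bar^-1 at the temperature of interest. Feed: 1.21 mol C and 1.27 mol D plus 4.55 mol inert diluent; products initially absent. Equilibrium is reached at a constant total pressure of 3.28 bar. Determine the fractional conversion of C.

X = 0.181

Let X = conversion of C (basis 1.21 mol C); extent of reaction ξ = 1.21X.
At extent ξ: n_C = 1.21 − 1.21X; n_D = 1.27 − 1.21X; n_B = 1.21X; n_I = 4.55 (inert).
Total moles n_T = 7.03 − 1.21X.
With p_i = (n_i/n_T)P, K_p = p_B / (p_C p_D).
Setting this equal to 0.438 bar^-1 and taking the physical root (0 < X < 1) gives X = 0.181.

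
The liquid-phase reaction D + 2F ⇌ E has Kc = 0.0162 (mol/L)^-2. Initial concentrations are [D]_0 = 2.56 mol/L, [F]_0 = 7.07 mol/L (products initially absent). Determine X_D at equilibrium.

Let X = conversion of D; extent ξ = 2.56·X mol/L.
Concentrations: [D] = 2.56 − 2.56X; [F] = 7.07 − 5.12X; [E] = 2.56X.
Kc = [E] / ([D] [F]^2).
Setting equal to 0.0162 and solving for X on (0,1) gives X = 0.322.

X = 0.322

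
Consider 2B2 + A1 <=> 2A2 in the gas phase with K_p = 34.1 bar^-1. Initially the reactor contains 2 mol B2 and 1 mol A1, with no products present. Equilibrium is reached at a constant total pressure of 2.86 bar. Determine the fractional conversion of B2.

X = 0.763

Basis: 2 mol B2 initially; let X = conversion of B2. Extent ξ = X.
Species balance: n_B2 = 2 − 2X; n_A1 = 1 − X; n_A2 = 2X.
Total moles n_T = 3 − X.
y_i = n_i/n_T, p_i = y_i·P. K_p = p_A2^2 / (p_B2^2 p_A1).
Setting this equal to 34.1 bar^-1 and taking the physical root (0 < X < 1) gives X = 0.763.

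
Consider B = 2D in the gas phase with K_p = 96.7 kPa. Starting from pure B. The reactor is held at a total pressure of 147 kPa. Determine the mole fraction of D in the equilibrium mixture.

y_D = 0.546

Take 1 mol B as basis and let X be its fractional conversion, so ξ = X.
At extent ξ: n_B = 1 − X; n_D = 2X.
n_T = Σnᵢ = 1 + X.
y_i = n_i/n_T, p_i = y_i·P. K_p = p_D^2 / (p_B).
Substituting and setting equal to 96.7 kPa gives a polynomial in X; the root in (0,1) is X = 0.376.
Then n_D = 0.752, n_T = 1.38, so y_D = 0.546.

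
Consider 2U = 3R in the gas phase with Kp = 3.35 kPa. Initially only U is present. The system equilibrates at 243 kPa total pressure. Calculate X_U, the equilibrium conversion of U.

X = 0.147

Let X = conversion of U (basis 1 mol U); extent of reaction ξ = 0.5X.
Species balance: n_U = 1 − X; n_R = 1.5X.
n_T = Σnᵢ = 1 + 0.5X.
Mole fractions y_i = n_i/n_T; Kp = p_R^3 / (p_U^2) with p_i = y_i·P.
This yields a degree-3 equation in X; solving on (0,1), X = 0.147.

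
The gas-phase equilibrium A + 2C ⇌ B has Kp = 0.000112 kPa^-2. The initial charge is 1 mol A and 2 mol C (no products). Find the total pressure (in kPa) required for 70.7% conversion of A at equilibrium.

P = 397 kPa

Basis: 1 mol A initially; let X = conversion of A. Extent ξ = X.
At extent ξ: n_A = 1 − X; n_C = 2 − 2X; n_B = X.
Total moles n_T = 3 − 2X.
Kp = p_B / (p_A p_C^2) with p_i = (n_i/n_T)·P.
At X = 0.707: the mole-fraction product g(X) = Π y_i^ν_i = 17.68. Since Kp = g(X)·P^{-2}, P = (g/Kp)^(1/2) = (17.68/0.000112)^(1/2) = 397 kPa.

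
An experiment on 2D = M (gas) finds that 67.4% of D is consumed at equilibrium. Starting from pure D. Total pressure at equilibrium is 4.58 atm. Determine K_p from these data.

Let X = conversion of D (basis 1 mol D); extent of reaction ξ = 0.5X.
At extent ξ: n_D = 1 − X; n_M = 0.5X.
n_T = Σnᵢ = 1 − 0.5X.
At X = 0.674: n_D = 0.326, n_M = 0.337, n_T = 0.663.
p_i = (n_i/n_T)·P. K_p = p_M / (p_D^2) = 0.459 atm^-1.

K_p = 0.459 atm^-1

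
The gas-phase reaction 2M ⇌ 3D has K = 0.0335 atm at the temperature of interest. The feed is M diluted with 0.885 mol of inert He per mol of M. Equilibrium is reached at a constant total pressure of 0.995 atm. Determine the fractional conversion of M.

X = 0.228

Let X = conversion of M (basis 1 mol M); extent of reaction ξ = 0.5X.
Species balance: n_M = 1 − X; n_D = 1.5X; n_I = 0.885 (inert).
Summing: n_T = 1.89 + 0.5X.
y_i = n_i/n_T, p_i = y_i·P. K = p_D^3 / (p_M^2).
Substituting and setting equal to 0.0335 atm gives a polynomial in X; the root in (0,1) is X = 0.228.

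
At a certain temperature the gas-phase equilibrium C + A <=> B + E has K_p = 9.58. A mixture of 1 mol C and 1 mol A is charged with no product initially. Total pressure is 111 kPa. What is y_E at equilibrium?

Take 1 mol C as basis and let X be its fractional conversion, so ξ = X.
Moles: n_C = 1 − X; n_A = 1 − X; n_B = X; n_E = X.
Total moles n_T = 2 (Δν = 0, constant).
y_i = n_i/n_T, p_i = y_i·P. K_p = p_B p_E / (p_C p_A).
Substituting and setting equal to 9.58 gives a polynomial in X; the root in (0,1) is X = 0.756.
Then n_E = 0.756, n_T = 2, so y_E = 0.378.

y_E = 0.378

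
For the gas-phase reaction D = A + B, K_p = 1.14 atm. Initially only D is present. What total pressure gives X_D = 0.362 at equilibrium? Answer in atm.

Take 1 mol D as basis and let X be its fractional conversion, so ξ = X.
At extent ξ: n_D = 1 − X; n_A = X; n_B = X.
Total moles n_T = 1 + X.
K_p = p_A p_B / (p_D) with p_i = (n_i/n_T)·P.
At X = 0.362: the mole-fraction product g(X) = Π y_i^ν_i = 0.1508. Since K_p = g(X)·P^{1}, P = (K_p/g)^(1/1) = (1.14/0.1508)^(1/1) = 7.56 atm.

P = 7.56 atm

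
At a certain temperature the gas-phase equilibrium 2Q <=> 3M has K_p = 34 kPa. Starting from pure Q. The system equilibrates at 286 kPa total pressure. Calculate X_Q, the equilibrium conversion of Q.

Let X = conversion of Q (basis 1 mol Q); extent of reaction ξ = 0.5X.
At extent ξ: n_Q = 1 − X; n_M = 1.5X.
Summing: n_T = 1 + 0.5X.
y_i = n_i/n_T, p_i = y_i·P. K_p = p_M^3 / (p_Q^2).
Setting this equal to 34 kPa and taking the physical root (0 < X < 1) gives X = 0.276.

X = 0.276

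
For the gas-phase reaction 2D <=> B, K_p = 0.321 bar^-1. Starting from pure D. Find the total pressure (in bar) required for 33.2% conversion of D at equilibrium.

Basis: 1 mol D initially; let X = conversion of D. Extent ξ = 0.5X.
At extent ξ: n_D = 1 − X; n_B = 0.5X.
Total moles n_T = 1 − 0.5X.
K_p = p_B / (p_D^2) with p_i = (n_i/n_T)·P.
At X = 0.332: the mole-fraction product g(X) = Π y_i^ν_i = 0.3103. Since K_p = g(X)·P^{-1}, P = (g/K_p)^(1/1) = (0.3103/0.321)^(1/1) = 0.967 bar.

P = 0.967 bar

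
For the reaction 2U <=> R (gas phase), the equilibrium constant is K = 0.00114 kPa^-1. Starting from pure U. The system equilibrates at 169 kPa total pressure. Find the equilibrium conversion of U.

X = 0.248

Take 1 mol U as basis and let X be its fractional conversion, so ξ = 0.5X.
At extent ξ: n_U = 1 − X; n_R = 0.5X.
Summing: n_T = 1 − 0.5X.
Mole fractions y_i = n_i/n_T; K = p_R / (p_U^2) with p_i = y_i·P.
Equating to 0.00114 kPa^-1 and solving on 0 < X < 1: X = 0.248.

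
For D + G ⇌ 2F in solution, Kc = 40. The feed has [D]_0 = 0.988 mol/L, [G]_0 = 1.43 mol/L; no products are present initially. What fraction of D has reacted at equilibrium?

Let X = conversion of D; extent ξ = 0.988·X mol/L.
Concentrations: [D] = 0.988 − 0.988X; [G] = 1.43 − 0.988X; [F] = 1.98X.
Kc = [F]^2 / ([D] [G]).
Solving Kc = 40 for X ∈ (0,1): X = 0.869.

X = 0.869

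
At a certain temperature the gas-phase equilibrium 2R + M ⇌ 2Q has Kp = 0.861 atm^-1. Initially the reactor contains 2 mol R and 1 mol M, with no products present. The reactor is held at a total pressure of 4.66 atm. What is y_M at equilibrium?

y_M = 0.207

Let X = conversion of R (basis 2 mol R); extent of reaction ξ = X.
Species balance: n_R = 2 − 2X; n_M = 1 − X; n_Q = 2X.
Summing: n_T = 3 − X.
Mole fractions y_i = n_i/n_T; Kp = p_Q^2 / (p_R^2 p_M) with p_i = y_i·P.
Equating to 0.861 atm^-1 and solving on 0 < X < 1: X = 0.477.
Then n_M = 0.523, n_T = 2.52, so y_M = 0.207.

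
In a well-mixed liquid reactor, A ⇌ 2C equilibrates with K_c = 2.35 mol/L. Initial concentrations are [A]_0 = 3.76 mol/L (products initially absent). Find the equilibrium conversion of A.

Let X = conversion of A; extent ξ = 3.76·X mol/L.
Concentrations: [A] = 3.76 − 3.76X; [C] = 7.52X.
K_c = [C]^2 / ([A]).
Solving K_c = 2.35 for X ∈ (0,1): X = 0.325.

X = 0.325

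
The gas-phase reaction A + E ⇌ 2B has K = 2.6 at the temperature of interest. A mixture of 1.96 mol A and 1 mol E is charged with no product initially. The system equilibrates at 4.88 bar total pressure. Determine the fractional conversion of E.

Basis: 1 mol E initially; let X = conversion of E. Extent ξ = X.
At extent ξ: n_A = 1.96 − X; n_E = 1 − X; n_B = 2X.
Since Δν = 0, n_T = 2.96 throughout.
With p_i = (n_i/n_T)P, K = p_B^2 / (p_A p_E).
Substituting and setting equal to 2.6 gives a polynomial in X; the root in (0,1) is X = 0.597.

X = 0.597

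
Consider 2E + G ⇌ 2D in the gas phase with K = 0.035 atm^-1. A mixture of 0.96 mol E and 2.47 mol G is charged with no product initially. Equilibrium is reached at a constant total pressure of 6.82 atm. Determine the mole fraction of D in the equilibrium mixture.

y_D = 0.085

Take 0.96 mol E as basis and let X be its fractional conversion, so ξ = 0.48X.
At extent ξ: n_E = 0.96 − 0.96X; n_G = 2.47 − 0.48X; n_D = 0.96X.
Total moles n_T = 3.43 − 0.48X.
y_i = n_i/n_T, p_i = y_i·P. K = p_D^2 / (p_E^2 p_G).
Equating to 0.035 atm^-1 and solving on 0 < X < 1: X = 0.291.
Then n_D = 0.28, n_T = 3.29, so y_D = 0.085.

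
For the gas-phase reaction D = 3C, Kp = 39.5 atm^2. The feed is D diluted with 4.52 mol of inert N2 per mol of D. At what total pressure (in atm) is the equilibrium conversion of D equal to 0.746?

P = 6.63 atm

Basis: 1 mol D initially; let X = conversion of D. Extent ξ = X.
At extent ξ: n_D = 1 − X; n_C = 3X; n_I = 4.52 (inert).
Total moles n_T = 5.52 + 2X.
Kp = p_C^3 / (p_D) with p_i = (n_i/n_T)·P.
At X = 0.746: the mole-fraction product g(X) = Π y_i^ν_i = 0.8976. Since Kp = g(X)·P^{2}, P = (Kp/g)^(1/2) = (39.5/0.8976)^(1/2) = 6.63 atm.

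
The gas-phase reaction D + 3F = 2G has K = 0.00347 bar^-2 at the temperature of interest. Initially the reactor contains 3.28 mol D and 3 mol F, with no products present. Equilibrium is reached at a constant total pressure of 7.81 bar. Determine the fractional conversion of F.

X = 0.239

Basis: 3 mol F initially; let X = conversion of F. Extent ξ = X.
At extent ξ: n_D = 3.28 − X; n_F = 3 − 3X; n_G = 2X.
Summing: n_T = 6.28 − 2X.
Mole fractions y_i = n_i/n_T; K = p_G^2 / (p_D p_F^3) with p_i = y_i·P.
This yields a degree-4 equation in X; solving on (0,1), X = 0.239.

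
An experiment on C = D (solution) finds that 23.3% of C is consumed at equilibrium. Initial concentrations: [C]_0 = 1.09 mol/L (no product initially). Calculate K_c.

K_c = 0.304

Let X = conversion of C.
Concentrations: [C] = 1.09 − 1.09X; [D] = 1.09X.
At X = 0.233: [C] = 0.836, [D] = 0.254.
K_c = [D] / ([C]) = 0.304.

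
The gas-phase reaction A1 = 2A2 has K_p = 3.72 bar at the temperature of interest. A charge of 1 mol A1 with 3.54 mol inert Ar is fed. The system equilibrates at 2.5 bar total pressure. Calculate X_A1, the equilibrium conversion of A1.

Let X = conversion of A1 (basis 1 mol A1); extent of reaction ξ = X.
Species balance: n_A1 = 1 − X; n_A2 = 2X; n_I = 3.54 (inert).
n_T = Σnᵢ = 4.54 + X.
Mole fractions y_i = n_i/n_T; K_p = p_A2^2 / (p_A1) with p_i = y_i·P.
Equating to 3.72 bar and solving on 0 < X < 1: X = 0.729.

X = 0.729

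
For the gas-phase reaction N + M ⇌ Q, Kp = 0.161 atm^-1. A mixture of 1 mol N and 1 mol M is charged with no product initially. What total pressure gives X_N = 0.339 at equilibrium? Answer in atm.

Basis: 1 mol N initially; let X = conversion of N. Extent ξ = X.
At extent ξ: n_N = 1 − X; n_M = 1 − X; n_Q = X.
Total moles n_T = 2 − X.
Kp = p_Q / (p_N p_M) with p_i = (n_i/n_T)·P.
At X = 0.339: the mole-fraction product g(X) = Π y_i^ν_i = 1.289. Since Kp = g(X)·P^{-1}, P = (g/Kp)^(1/1) = (1.289/0.161)^(1/1) = 8 atm.

P = 8 atm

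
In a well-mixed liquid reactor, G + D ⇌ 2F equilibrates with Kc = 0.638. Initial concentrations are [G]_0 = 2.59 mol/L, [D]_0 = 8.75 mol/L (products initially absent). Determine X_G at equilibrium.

X = 0.487

Let X = conversion of G; extent ξ = 2.59·X mol/L.
Concentrations: [G] = 2.59 − 2.59X; [D] = 8.75 − 2.59X; [F] = 5.18X.
Kc = [F]^2 / ([G] [D]).
Solving Kc = 0.638 for X ∈ (0,1): X = 0.487.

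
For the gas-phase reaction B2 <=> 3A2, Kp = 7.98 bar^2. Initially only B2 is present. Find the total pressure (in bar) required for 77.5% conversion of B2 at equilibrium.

P = 0.964 bar

Let X = conversion of B2 (basis 1 mol B2); extent of reaction ξ = X.
Species balance: n_B2 = 1 − X; n_A2 = 3X.
Summing: n_T = 1 + 2X.
Kp = p_A2^3 / (p_B2) with p_i = (n_i/n_T)·P.
At X = 0.775: the mole-fraction product g(X) = Π y_i^ν_i = 8.59. Since Kp = g(X)·P^{2}, P = (Kp/g)^(1/2) = (7.98/8.59)^(1/2) = 0.964 bar.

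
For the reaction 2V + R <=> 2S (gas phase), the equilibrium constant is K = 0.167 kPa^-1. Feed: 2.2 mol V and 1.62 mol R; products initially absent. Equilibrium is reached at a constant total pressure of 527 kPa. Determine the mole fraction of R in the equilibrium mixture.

y_R = 0.245

Basis: 2.2 mol V initially; let X = conversion of V. Extent ξ = 1.1X.
At extent ξ: n_V = 2.2 − 2.2X; n_R = 1.62 − 1.1X; n_S = 2.2X.
Total moles n_T = 3.82 − 1.1X.
Mole fractions y_i = n_i/n_T; K = p_S^2 / (p_V^2 p_R) with p_i = y_i·P.
Equating to 0.167 kPa^-1 and solving on 0 < X < 1: X = 0.823.
Then n_R = 0.715, n_T = 2.91, so y_R = 0.245.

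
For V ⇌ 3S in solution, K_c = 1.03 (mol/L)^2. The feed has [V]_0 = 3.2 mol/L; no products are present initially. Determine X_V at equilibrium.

Let X = conversion of V; extent ξ = 3.2·X mol/L.
Concentrations: [V] = 3.2 − 3.2X; [S] = 9.6X.
K_c = [S]^3 / ([V]).
Equating to 1.03 (mol/L)^2: the physical root is X = 0.147.

X = 0.147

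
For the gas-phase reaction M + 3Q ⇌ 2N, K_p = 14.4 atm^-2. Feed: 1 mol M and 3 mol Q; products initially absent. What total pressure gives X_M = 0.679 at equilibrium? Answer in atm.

P = 1.77 atm

Let X = conversion of M (basis 1 mol M); extent of reaction ξ = X.
Moles: n_M = 1 − X; n_Q = 3 − 3X; n_N = 2X.
n_T = Σnᵢ = 4 − 2X.
K_p = p_N^2 / (p_M p_Q^3) with p_i = (n_i/n_T)·P.
At X = 0.679: the mole-fraction product g(X) = Π y_i^ν_i = 44.9. Since K_p = g(X)·P^{-2}, P = (g/K_p)^(1/2) = (44.9/14.4)^(1/2) = 1.77 atm.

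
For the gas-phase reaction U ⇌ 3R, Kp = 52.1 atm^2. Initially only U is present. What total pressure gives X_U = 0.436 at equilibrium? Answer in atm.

P = 6.78 atm

Basis: 1 mol U initially; let X = conversion of U. Extent ξ = X.
Moles: n_U = 1 − X; n_R = 3X.
Total moles n_T = 1 + 2X.
Kp = p_R^3 / (p_U) with p_i = (n_i/n_T)·P.
At X = 0.436: the mole-fraction product g(X) = Π y_i^ν_i = 1.132. Since Kp = g(X)·P^{2}, P = (Kp/g)^(1/2) = (52.1/1.132)^(1/2) = 6.78 atm.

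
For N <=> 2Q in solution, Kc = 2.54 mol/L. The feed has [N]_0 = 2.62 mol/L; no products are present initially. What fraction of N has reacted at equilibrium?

Let X = conversion of N; extent ξ = 2.62·X mol/L.
Concentrations: [N] = 2.62 − 2.62X; [Q] = 5.24X.
Kc = [Q]^2 / ([N]).
Solving Kc = 2.54 for X ∈ (0,1): X = 0.386.

X = 0.386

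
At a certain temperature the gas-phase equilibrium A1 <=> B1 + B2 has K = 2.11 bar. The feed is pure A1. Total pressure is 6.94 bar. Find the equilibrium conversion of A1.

Basis: 1 mol A1 initially; let X = conversion of A1. Extent ξ = X.
At extent ξ: n_A1 = 1 − X; n_B1 = X; n_B2 = X.
n_T = Σnᵢ = 1 + X.
With p_i = (n_i/n_T)P, K = p_B1 p_B2 / (p_A1).
This yields a degree-2 equation in X; solving on (0,1), X = 0.483.

X = 0.483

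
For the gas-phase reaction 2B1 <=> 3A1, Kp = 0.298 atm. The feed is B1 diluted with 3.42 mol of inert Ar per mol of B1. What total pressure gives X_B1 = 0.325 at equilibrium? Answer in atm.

P = 5.37 atm

Let X = conversion of B1 (basis 1 mol B1); extent of reaction ξ = 0.5X.
At extent ξ: n_B1 = 1 − X; n_A1 = 1.5X; n_I = 3.42 (inert).
n_T = Σnᵢ = 4.42 + 0.5X.
Kp = p_A1^3 / (p_B1^2) with p_i = (n_i/n_T)·P.
At X = 0.325: the mole-fraction product g(X) = Π y_i^ν_i = 0.05549. Since Kp = g(X)·P^{1}, P = (Kp/g)^(1/1) = (0.298/0.05549)^(1/1) = 5.37 atm.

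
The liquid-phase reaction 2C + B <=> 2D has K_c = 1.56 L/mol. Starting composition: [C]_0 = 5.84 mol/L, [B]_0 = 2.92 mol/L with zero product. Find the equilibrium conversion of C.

Let X = conversion of C; extent ξ = 5.84X/2 mol/L.
Concentrations: [C] = 5.84 − 5.84X; [B] = 2.92 − 2.92X; [D] = 5.84X.
K_c = [D]^2 / ([C]^2 [B]).
Solving K_c = 1.56 for X ∈ (0,1): X = 0.580.

X = 0.580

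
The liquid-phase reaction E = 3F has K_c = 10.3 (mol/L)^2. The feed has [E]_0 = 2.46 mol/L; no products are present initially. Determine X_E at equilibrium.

X = 0.346

Let X = conversion of E; extent ξ = 2.46·X mol/L.
Concentrations: [E] = 2.46 − 2.46X; [F] = 7.38X.
K_c = [F]^3 / ([E]).
This equals 10.3 at X = 0.346 (the root in 0 < X < 1).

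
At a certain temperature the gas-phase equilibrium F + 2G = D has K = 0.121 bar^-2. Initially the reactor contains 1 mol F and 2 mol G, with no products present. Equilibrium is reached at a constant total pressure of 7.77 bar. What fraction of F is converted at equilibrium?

Let X = conversion of F (basis 1 mol F); extent of reaction ξ = X.
Moles: n_F = 1 − X; n_G = 2 − 2X; n_D = X.
Summing: n_T = 3 − 2X.
Mole fractions y_i = n_i/n_T; K = p_D / (p_F p_G^2) with p_i = y_i·P.
Setting this equal to 0.121 bar^-2 and taking the physical root (0 < X < 1) gives X = 0.594.

X = 0.594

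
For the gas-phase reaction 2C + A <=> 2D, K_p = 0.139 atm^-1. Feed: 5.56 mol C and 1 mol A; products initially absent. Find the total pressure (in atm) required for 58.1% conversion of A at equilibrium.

P = 7.17 atm

Take 1 mol A as basis and let X be its fractional conversion, so ξ = X.
Species balance: n_C = 5.56 − 2X; n_A = 1 − X; n_D = 2X.
n_T = Σnᵢ = 6.56 − X.
K_p = p_D^2 / (p_C^2 p_A) with p_i = (n_i/n_T)·P.
At X = 0.581: the mole-fraction product g(X) = Π y_i^ν_i = 0.9961. Since K_p = g(X)·P^{-1}, P = (g/K_p)^(1/1) = (0.9961/0.139)^(1/1) = 7.17 atm.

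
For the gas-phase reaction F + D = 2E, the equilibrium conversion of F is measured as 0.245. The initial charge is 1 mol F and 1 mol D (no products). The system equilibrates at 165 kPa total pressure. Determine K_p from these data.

K_p = 0.421

Basis: 1 mol F initially; let X = conversion of F. Extent ξ = X.
Mole table: n_F = 1 − X; n_D = 1 − X; n_E = 2X.
Total moles n_T = 2 (Δν = 0, constant).
At X = 0.245: n_F = 0.755, n_D = 0.755, n_E = 0.49, n_T = 2.
p_i = (n_i/n_T)·P. K_p = p_E^2 / (p_F p_D) = 0.421.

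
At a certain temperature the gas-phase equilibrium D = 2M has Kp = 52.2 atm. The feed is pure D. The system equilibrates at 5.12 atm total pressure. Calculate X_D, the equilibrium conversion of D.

Take 1 mol D as basis and let X be its fractional conversion, so ξ = X.
Moles: n_D = 1 − X; n_M = 2X.
n_T = Σnᵢ = 1 + X.
With p_i = (n_i/n_T)P, Kp = p_M^2 / (p_D).
Substituting and setting equal to 52.2 atm gives a polynomial in X; the root in (0,1) is X = 0.847.

X = 0.847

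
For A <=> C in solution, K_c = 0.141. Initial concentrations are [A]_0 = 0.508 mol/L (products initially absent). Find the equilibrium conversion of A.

Let X = conversion of A; extent ξ = 0.508·X mol/L.
Concentrations: [A] = 0.508 − 0.508X; [C] = 0.508X.
K_c = [C] / ([A]).
This equals 0.141 at X = 0.124 (the root in 0 < X < 1).

X = 0.124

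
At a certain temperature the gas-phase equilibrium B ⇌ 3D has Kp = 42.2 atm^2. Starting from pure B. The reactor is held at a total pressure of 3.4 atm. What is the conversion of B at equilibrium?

Basis: 1 mol B initially; let X = conversion of B. Extent ξ = X.
Moles: n_B = 1 − X; n_D = 3X.
Summing: n_T = 1 + 2X.
With p_i = (n_i/n_T)P, Kp = p_D^3 / (p_B).
This yields a degree-3 equation in X; solving on (0,1), X = 0.634.

X = 0.634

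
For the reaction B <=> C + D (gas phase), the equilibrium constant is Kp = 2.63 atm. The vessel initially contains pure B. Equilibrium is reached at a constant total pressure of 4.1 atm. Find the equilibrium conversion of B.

Let X = conversion of B (basis 1 mol B); extent of reaction ξ = X.
At extent ξ: n_B = 1 − X; n_C = X; n_D = X.
Summing: n_T = 1 + X.
Mole fractions y_i = n_i/n_T; Kp = p_C p_D / (p_B) with p_i = y_i·P.
Setting this equal to 2.63 atm and taking the physical root (0 < X < 1) gives X = 0.625.

X = 0.625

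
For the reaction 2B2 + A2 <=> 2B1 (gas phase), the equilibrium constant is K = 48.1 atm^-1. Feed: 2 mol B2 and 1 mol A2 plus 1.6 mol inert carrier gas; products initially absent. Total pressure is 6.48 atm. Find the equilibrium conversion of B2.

Let X = conversion of B2 (basis 2 mol B2); extent of reaction ξ = X.
Species balance: n_B2 = 2 − 2X; n_A2 = 1 − X; n_B1 = 2X; n_I = 1.6 (inert).
Summing: n_T = 4.6 − X.
Mole fractions y_i = n_i/n_T; K = p_B1^2 / (p_B2^2 p_A2) with p_i = y_i·P.
This yields a degree-3 equation in X; solving on (0,1), X = 0.801.

X = 0.801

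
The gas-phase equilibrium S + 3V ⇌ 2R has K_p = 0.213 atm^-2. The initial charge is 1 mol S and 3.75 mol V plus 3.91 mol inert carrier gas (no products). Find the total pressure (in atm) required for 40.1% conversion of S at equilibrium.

P = 4.34 atm

Basis: 1 mol S initially; let X = conversion of S. Extent ξ = X.
Mole table: n_S = 1 − X; n_V = 3.75 − 3X; n_R = 2X; n_I = 3.91 (inert).
Total moles n_T = 8.66 − 2X.
K_p = p_R^2 / (p_S p_V^3) with p_i = (n_i/n_T)·P.
At X = 0.401: the mole-fraction product g(X) = Π y_i^ν_i = 4.013. Since K_p = g(X)·P^{-2}, P = (g/K_p)^(1/2) = (4.013/0.213)^(1/2) = 4.34 atm.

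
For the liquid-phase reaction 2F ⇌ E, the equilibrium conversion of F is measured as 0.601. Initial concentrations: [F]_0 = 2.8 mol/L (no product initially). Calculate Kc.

Let X = conversion of F.
Concentrations: [F] = 2.8 − 2.8X; [E] = 1.4X.
At X = 0.601: [F] = 1.12, [E] = 0.841.
Kc = [E] / ([F]^2) = 0.674 L/mol.

Kc = 0.674 L/mol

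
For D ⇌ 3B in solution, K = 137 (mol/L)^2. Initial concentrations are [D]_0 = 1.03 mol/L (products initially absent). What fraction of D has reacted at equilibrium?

X = 0.865

Let X = conversion of D; extent ξ = 1.03·X mol/L.
Concentrations: [D] = 1.03 − 1.03X; [B] = 3.09X.
K = [B]^3 / ([D]).
This equals 137 at X = 0.865 (the root in 0 < X < 1).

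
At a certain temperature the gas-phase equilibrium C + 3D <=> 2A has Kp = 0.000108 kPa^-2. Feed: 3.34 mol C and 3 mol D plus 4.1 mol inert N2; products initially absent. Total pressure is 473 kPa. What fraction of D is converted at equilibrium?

Let X = conversion of D (basis 3 mol D); extent of reaction ξ = X.
Moles: n_C = 3.34 − X; n_D = 3 − 3X; n_A = 2X; n_I = 4.1 (inert).
n_T = Σnᵢ = 10.4 − 2X.
y_i = n_i/n_T, p_i = y_i·P. Kp = p_A^2 / (p_C p_D^3).
Substituting and setting equal to 0.000108 kPa^-2 gives a polynomial in X; the root in (0,1) is X = 0.593.

X = 0.593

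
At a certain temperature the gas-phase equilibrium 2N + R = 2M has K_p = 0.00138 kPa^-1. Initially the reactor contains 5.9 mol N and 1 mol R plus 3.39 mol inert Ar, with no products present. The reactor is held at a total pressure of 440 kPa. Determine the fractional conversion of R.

X = 0.457

Let X = conversion of R (basis 1 mol R); extent of reaction ξ = X.
Moles: n_N = 5.9 − 2X; n_R = 1 − X; n_M = 2X; n_I = 3.39 (inert).
Summing: n_T = 10.3 − X.
Mole fractions y_i = n_i/n_T; K_p = p_M^2 / (p_N^2 p_R) with p_i = y_i·P.
Substituting and setting equal to 0.00138 kPa^-1 gives a polynomial in X; the root in (0,1) is X = 0.457.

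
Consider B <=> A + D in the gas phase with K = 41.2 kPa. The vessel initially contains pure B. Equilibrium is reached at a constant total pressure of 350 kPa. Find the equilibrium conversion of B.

Let X = conversion of B (basis 1 mol B); extent of reaction ξ = X.
Moles: n_B = 1 − X; n_A = X; n_D = X.
Summing: n_T = 1 + X.
With p_i = (n_i/n_T)P, K = p_A p_D / (p_B).
Equating to 41.2 kPa and solving on 0 < X < 1: X = 0.325.

X = 0.325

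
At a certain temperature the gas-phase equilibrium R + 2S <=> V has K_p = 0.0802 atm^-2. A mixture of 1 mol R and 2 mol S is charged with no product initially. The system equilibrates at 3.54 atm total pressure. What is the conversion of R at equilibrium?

Basis: 1 mol R initially; let X = conversion of R. Extent ξ = X.
At extent ξ: n_R = 1 − X; n_S = 2 − 2X; n_V = X.
Summing: n_T = 3 − 2X.
With p_i = (n_i/n_T)P, K_p = p_V / (p_R p_S^2).
Substituting and setting equal to 0.0802 atm^-2 gives a polynomial in X; the root in (0,1) is X = 0.263.

X = 0.263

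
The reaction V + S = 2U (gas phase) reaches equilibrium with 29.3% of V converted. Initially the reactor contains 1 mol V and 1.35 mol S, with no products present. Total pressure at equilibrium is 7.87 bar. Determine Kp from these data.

Kp = 0.46

Basis: 1 mol V initially; let X = conversion of V. Extent ξ = X.
Mole table: n_V = 1 − X; n_S = 1.35 − X; n_U = 2X.
n_T stays at 2.35 (no change in mole number).
At X = 0.293: n_V = 0.707, n_S = 1.06, n_U = 0.586, n_T = 2.35.
p_i = (n_i/n_T)·P. Kp = p_U^2 / (p_V p_S) = 0.46.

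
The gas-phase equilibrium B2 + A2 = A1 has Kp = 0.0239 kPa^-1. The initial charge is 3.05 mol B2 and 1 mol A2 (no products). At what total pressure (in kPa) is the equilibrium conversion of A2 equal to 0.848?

P = 339 kPa

Basis: 1 mol A2 initially; let X = conversion of A2. Extent ξ = X.
Mole table: n_B2 = 3.05 − X; n_A2 = 1 − X; n_A1 = X.
Summing: n_T = 4.05 − X.
Kp = p_A1 / (p_B2 p_A2) with p_i = (n_i/n_T)·P.
At X = 0.848: the mole-fraction product g(X) = Π y_i^ν_i = 8.113. Since Kp = g(X)·P^{-1}, P = (g/Kp)^(1/1) = (8.113/0.0239)^(1/1) = 339 kPa.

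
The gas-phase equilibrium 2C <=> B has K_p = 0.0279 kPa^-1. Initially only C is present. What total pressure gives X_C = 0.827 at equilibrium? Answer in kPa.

Let X = conversion of C (basis 1 mol C); extent of reaction ξ = 0.5X.
Moles: n_C = 1 − X; n_B = 0.5X.
Total moles n_T = 1 − 0.5X.
K_p = p_B / (p_C^2) with p_i = (n_i/n_T)·P.
At X = 0.827: the mole-fraction product g(X) = Π y_i^ν_i = 8.103. Since K_p = g(X)·P^{-1}, P = (g/K_p)^(1/1) = (8.103/0.0279)^(1/1) = 290 kPa.

P = 290 kPa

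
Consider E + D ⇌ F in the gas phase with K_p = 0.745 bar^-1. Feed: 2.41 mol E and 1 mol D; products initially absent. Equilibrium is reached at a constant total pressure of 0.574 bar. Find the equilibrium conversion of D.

X = 0.227

Take 1 mol D as basis and let X be its fractional conversion, so ξ = X.
Moles: n_E = 2.41 − X; n_D = 1 − X; n_F = X.
Summing: n_T = 3.41 − X.
With p_i = (n_i/n_T)P, K_p = p_F / (p_E p_D).
Substituting and setting equal to 0.745 bar^-1 gives a polynomial in X; the root in (0,1) is X = 0.227.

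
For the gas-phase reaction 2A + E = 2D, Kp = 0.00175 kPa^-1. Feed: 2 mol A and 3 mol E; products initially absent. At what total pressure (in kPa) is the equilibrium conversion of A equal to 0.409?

Basis: 2 mol A initially; let X = conversion of A. Extent ξ = X.
Mole table: n_A = 2 − 2X; n_E = 3 − X; n_D = 2X.
n_T = Σnᵢ = 5 − X.
Kp = p_D^2 / (p_A^2 p_E) with p_i = (n_i/n_T)·P.
At X = 0.409: the mole-fraction product g(X) = Π y_i^ν_i = 0.8486. Since Kp = g(X)·P^{-1}, P = (g/Kp)^(1/1) = (0.8486/0.00175)^(1/1) = 485 kPa.

P = 485 kPa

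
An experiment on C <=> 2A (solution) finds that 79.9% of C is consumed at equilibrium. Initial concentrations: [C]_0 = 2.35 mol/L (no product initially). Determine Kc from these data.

Kc = 29.9 mol/L

Let X = conversion of C.
Concentrations: [C] = 2.35 − 2.35X; [A] = 4.7X.
At X = 0.799: [C] = 0.472, [A] = 3.76.
Kc = [A]^2 / ([C]) = 29.9 mol/L.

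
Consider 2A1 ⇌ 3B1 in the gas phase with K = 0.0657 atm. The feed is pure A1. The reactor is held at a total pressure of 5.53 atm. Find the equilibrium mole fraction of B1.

y_B1 = 0.197

Take 1 mol A1 as basis and let X be its fractional conversion, so ξ = 0.5X.
At extent ξ: n_A1 = 1 − X; n_B1 = 1.5X.
n_T = Σnᵢ = 1 + 0.5X.
With p_i = (n_i/n_T)P, K = p_B1^3 / (p_A1^2).
Equating to 0.0657 atm and solving on 0 < X < 1: X = 0.141.
Then n_B1 = 0.211, n_T = 1.07, so y_B1 = 0.197.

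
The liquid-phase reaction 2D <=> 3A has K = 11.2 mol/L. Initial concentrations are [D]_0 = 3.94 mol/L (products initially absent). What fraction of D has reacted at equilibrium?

Let X = conversion of D; extent ξ = 3.94X/2 mol/L.
Concentrations: [D] = 3.94 − 3.94X; [A] = 5.91X.
K = [A]^3 / ([D]^2).
Equating to 11.2 mol/L: the physical root is X = 0.553.

X = 0.553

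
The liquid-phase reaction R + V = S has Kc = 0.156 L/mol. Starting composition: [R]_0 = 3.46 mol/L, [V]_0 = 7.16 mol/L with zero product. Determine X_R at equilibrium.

X = 0.464

Let X = conversion of R; extent ξ = 3.46·X mol/L.
Concentrations: [R] = 3.46 − 3.46X; [V] = 7.16 − 3.46X; [S] = 3.46X.
Kc = [S] / ([R] [V]).
Setting equal to 0.156 and solving for X on (0,1) gives X = 0.464.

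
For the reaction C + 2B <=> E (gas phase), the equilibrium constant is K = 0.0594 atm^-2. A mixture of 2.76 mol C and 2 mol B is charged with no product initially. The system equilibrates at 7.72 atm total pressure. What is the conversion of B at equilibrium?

X = 0.523

Take 2 mol B as basis and let X be its fractional conversion, so ξ = X.
Species balance: n_C = 2.76 − X; n_B = 2 − 2X; n_E = X.
Total moles n_T = 4.76 − 2X.
y_i = n_i/n_T, p_i = y_i·P. K = p_E / (p_C p_B^2).
Substituting and setting equal to 0.0594 atm^-2 gives a polynomial in X; the root in (0,1) is X = 0.523.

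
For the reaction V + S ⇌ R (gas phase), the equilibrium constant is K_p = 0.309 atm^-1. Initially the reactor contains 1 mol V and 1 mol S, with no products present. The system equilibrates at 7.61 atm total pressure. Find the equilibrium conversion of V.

Take 1 mol V as basis and let X be its fractional conversion, so ξ = X.
At extent ξ: n_V = 1 − X; n_S = 1 − X; n_R = X.
Summing: n_T = 2 − X.
y_i = n_i/n_T, p_i = y_i·P. K_p = p_R / (p_V p_S).
Equating to 0.309 atm^-1 and solving on 0 < X < 1: X = 0.454.

X = 0.454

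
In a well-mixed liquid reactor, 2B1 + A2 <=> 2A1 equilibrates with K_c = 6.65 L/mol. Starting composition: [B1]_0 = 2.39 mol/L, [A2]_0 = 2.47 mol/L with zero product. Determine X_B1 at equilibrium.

X = 0.763

Let X = conversion of B1; extent ξ = 2.39X/2 mol/L.
Concentrations: [B1] = 2.39 − 2.39X; [A2] = 2.47 − 1.2X; [A1] = 2.39X.
K_c = [A1]^2 / ([B1]^2 [A2]).
Solving K_c = 6.65 for X ∈ (0,1): X = 0.763.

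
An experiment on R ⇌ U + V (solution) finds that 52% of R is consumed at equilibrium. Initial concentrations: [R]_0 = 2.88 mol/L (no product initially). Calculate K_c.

Let X = conversion of R.
Concentrations: [R] = 2.88 − 2.88X; [U] = 2.88X; [V] = 2.88X.
At X = 0.52: [R] = 1.38, [U] = 1.5, [V] = 1.5.
K_c = [U] [V] / ([R]) = 1.62 mol/L.

K_c = 1.62 mol/L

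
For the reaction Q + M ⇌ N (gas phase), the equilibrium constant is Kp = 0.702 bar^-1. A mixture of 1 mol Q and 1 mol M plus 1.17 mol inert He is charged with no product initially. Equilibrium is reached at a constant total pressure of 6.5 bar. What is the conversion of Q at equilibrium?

Take 1 mol Q as basis and let X be its fractional conversion, so ξ = X.
Species balance: n_Q = 1 − X; n_M = 1 − X; n_N = X; n_I = 1.17 (inert).
Summing: n_T = 3.17 − X.
Mole fractions y_i = n_i/n_T; Kp = p_N / (p_Q p_M) with p_i = y_i·P.
Substituting and setting equal to 0.702 bar^-1 gives a polynomial in X; the root in (0,1) is X = 0.472.

X = 0.472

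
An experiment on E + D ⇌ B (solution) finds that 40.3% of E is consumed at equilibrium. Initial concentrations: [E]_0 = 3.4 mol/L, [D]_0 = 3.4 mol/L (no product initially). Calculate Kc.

Kc = 0.333 L/mol

Let X = conversion of E.
Concentrations: [E] = 3.4 − 3.4X; [D] = 3.4 − 3.4X; [B] = 3.4X.
At X = 0.403: [E] = 2.03, [D] = 2.03, [B] = 1.37.
Kc = [B] / ([E] [D]) = 0.333 L/mol.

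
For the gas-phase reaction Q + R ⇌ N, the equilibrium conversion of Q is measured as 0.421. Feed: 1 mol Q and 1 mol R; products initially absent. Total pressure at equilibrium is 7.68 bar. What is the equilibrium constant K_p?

K_p = 0.258 bar^-1

Take 1 mol Q as basis and let X be its fractional conversion, so ξ = X.
Species balance: n_Q = 1 − X; n_R = 1 − X; n_N = X.
Summing: n_T = 2 − X.
At X = 0.421: n_Q = 0.579, n_R = 0.579, n_N = 0.421, n_T = 1.58.
p_i = (n_i/n_T)·P. K_p = p_N / (p_Q p_R) = 0.258 bar^-1.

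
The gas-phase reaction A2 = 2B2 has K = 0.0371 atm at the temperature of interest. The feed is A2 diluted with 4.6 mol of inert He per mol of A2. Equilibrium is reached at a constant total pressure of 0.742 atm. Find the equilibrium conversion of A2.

X = 0.236

Take 1 mol A2 as basis and let X be its fractional conversion, so ξ = X.
At extent ξ: n_A2 = 1 − X; n_B2 = 2X; n_I = 4.6 (inert).
n_T = Σnᵢ = 5.6 + X.
With p_i = (n_i/n_T)P, K = p_B2^2 / (p_A2).
Equating to 0.0371 atm and solving on 0 < X < 1: X = 0.236.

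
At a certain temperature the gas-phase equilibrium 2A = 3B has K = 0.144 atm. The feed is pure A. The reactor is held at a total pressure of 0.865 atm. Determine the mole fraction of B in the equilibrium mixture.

Let X = conversion of A (basis 1 mol A); extent of reaction ξ = 0.5X.
Moles: n_A = 1 − X; n_B = 1.5X.
Summing: n_T = 1 + 0.5X.
With p_i = (n_i/n_T)P, K = p_B^3 / (p_A^2).
This yields a degree-3 equation in X; solving on (0,1), X = 0.302.
Then n_B = 0.454, n_T = 1.15, so y_B = 0.394.

y_B = 0.394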